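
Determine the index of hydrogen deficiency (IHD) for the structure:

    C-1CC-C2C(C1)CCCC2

2

Molecular formula from the SMILES: C10H18.
DoU = (2C + 2 + N − H − X)/2 = (2·10 + 2 + 0 − 18 − 0)/2 = 4/2 = 2.
(Structurally: 2 ring(s) + 0 π bond(s) = 2.)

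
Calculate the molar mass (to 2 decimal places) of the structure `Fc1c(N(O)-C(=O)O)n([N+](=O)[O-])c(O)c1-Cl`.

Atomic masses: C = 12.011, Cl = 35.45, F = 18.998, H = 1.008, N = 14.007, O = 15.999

Molecular formula: C5H3ClFN3O6.
M = 5×12.011 + 1×35.45 + 1×18.998 + 3×1.008 + 3×14.007 + 6×15.999 = 255.54 g/mol.

255.54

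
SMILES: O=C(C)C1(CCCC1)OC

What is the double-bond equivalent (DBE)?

Molecular formula from the SMILES: C8H14O2.
DoU = (2C + 2 + N − H − X)/2 = (2·8 + 2 + 0 − 14 − 0)/2 = 4/2 = 2.
(Structurally: 1 ring(s) + 1 π bond(s) = 2.)

2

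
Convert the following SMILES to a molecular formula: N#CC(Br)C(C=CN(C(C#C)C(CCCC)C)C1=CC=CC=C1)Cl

Heavy atoms from the SMILES: 1 Br, 20 C, 1 Cl, 2 N.
Implicit hydrogens by atom environment:
  7 × C: 1 H each → 7
  5 × C (aromatic): 1 H each → 5
  3 × C: 2 H each → 6
  2 × C: 3 H each → 6
  2 × C: no H
  2 × N: no H
  1 × Br: no H
  1 × C (aromatic): no H
  1 × Cl: no H
  Total hydrogens = 24.
Molecular formula: C20H24BrClN2

C20H24BrClN2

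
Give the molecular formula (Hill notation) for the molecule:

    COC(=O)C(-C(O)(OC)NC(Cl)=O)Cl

C6H9Cl2NO5

Heavy atoms from the SMILES: 6 C, 2 Cl, 1 N, 5 O.
Implicit hydrogens by atom environment:
  4 × O: no H
  3 × C: no H
  2 × C: 3 H each → 6
  2 × Cl: no H
  1 × C: 1 H
  1 × N: 1 H
  1 × O: 1 H
  Total hydrogens = 9.
Molecular formula: C6H9Cl2NO5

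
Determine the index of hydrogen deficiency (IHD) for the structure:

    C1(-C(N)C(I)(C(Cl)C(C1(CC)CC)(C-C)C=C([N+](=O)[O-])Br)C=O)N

Molecular formula from the SMILES: C15H24BrClIN3O3.
DoU = (2C + 2 + N − H − X)/2 = (2·15 + 2 + 3 − 24 − 3)/2 = 8/2 = 4.
(Structurally: 1 ring(s) + 3 π bond(s) = 4.)

4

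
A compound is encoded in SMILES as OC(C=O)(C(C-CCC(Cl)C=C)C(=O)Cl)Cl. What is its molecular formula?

Heavy atoms from the SMILES: 10 C, 3 Cl, 3 O.
Implicit hydrogens by atom environment:
  4 × C: 2 H each → 8
  4 × C: 1 H each → 4
  3 × Cl: no H
  2 × C: no H
  2 × O: no H
  1 × O: 1 H
  Total hydrogens = 13.
Molecular formula: C10H13Cl3O3

C10H13Cl3O3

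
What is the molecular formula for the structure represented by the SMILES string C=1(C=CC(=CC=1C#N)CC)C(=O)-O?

Heavy atoms from the SMILES: 10 C, 1 N, 2 O.
Implicit hydrogens by atom environment:
  3 × C (aromatic): 1 H each → 3
  3 × C (aromatic): no H
  2 × C: no H
  1 × C: 3 H
  1 × C: 2 H
  1 × N: no H
  1 × O: 1 H
  1 × O: no H
  Total hydrogens = 9.
Molecular formula: C10H9NO2

C10H9NO2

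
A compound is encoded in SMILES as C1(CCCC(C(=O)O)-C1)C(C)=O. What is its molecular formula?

C9H14O3

Heavy atoms from the SMILES: 9 C, 3 O.
Implicit hydrogens by atom environment:
  4 × C: 2 H each → 8
  2 × C: 1 H each → 2
  2 × C: no H
  2 × O: no H
  1 × C: 3 H
  1 × O: 1 H
  Total hydrogens = 14.
Molecular formula: C9H14O3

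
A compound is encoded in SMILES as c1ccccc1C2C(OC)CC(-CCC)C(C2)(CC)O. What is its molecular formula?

Heavy atoms from the SMILES: 18 C, 2 O.
Implicit hydrogens by atom environment:
  5 × C: 2 H each → 10
  5 × C (aromatic): 1 H each → 5
  3 × C: 3 H each → 9
  3 × C: 1 H each → 3
  1 × C: no H
  1 × C (aromatic): no H
  1 × O: 1 H
  1 × O: no H
  Total hydrogens = 28.
Molecular formula: C18H28O2

C18H28O2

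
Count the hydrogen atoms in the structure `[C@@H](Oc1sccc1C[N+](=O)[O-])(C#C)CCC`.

Hydrogens are implicit in SMILES; fill each atom to its normal valence:
  3 × C: 2 H each → 6
  2 × C (aromatic): 1 H each → 2
  2 × C: 1 H each → 2
  2 × C (aromatic): no H
  2 × O: no H
  1 × C: 3 H
  1 × C: no H
  1 × N (charge +1): no H
  1 × O (charge -1): no H
  1 × S (aromatic): no H
  Total hydrogens = 13.

13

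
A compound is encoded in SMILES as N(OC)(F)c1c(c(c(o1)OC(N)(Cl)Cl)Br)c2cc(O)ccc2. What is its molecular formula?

Heavy atoms from the SMILES: 1 Br, 12 C, 2 Cl, 1 F, 2 N, 4 O.
Implicit hydrogens by atom environment:
  6 × C (aromatic): no H
  4 × C (aromatic): 1 H each → 4
  2 × Cl: no H
  2 × O: no H
  1 × Br: no H
  1 × C: 3 H
  1 × C: no H
  1 × F: no H
  1 × N: 2 H
  1 × N: no H
  1 × O: 1 H
  1 × O (aromatic): no H
  Total hydrogens = 10.
Molecular formula: C12H10BrCl2FN2O4

C12H10BrCl2FN2O4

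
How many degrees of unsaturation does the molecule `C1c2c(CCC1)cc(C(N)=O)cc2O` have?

Molecular formula from the SMILES: C11H13NO2.
DoU = (2C + 2 + N − H − X)/2 = (2·11 + 2 + 1 − 13 − 0)/2 = 12/2 = 6.
(Structurally: 2 ring(s) + 4 π bond(s) = 6.)

6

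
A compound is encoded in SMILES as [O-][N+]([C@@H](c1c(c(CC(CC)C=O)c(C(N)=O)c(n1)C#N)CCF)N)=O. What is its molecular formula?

C15H18FN5O4

Heavy atoms from the SMILES: 15 C, 1 F, 5 N, 4 O.
Implicit hydrogens by atom environment:
  5 × C (aromatic): no H
  4 × C: 2 H each → 8
  3 × C: 1 H each → 3
  3 × O: no H
  2 × C: no H
  2 × N: 2 H each → 4
  1 × C: 3 H
  1 × F: no H
  1 × N (aromatic): no H
  1 × N: no H
  1 × N (charge +1): no H
  1 × O (charge -1): no H
  Total hydrogens = 18.
Molecular formula: C15H18FN5O4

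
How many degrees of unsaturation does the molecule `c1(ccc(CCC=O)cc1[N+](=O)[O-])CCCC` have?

6

Molecular formula from the SMILES: C13H17NO3.
DoU = (2C + 2 + N − H − X)/2 = (2·13 + 2 + 1 − 17 − 0)/2 = 12/2 = 6.
(Structurally: 1 ring(s) + 5 π bond(s) = 6.)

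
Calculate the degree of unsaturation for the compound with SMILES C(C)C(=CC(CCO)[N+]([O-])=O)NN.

2

Molecular formula from the SMILES: C7H15N3O3.
DoU = (2C + 2 + N − H − X)/2 = (2·7 + 2 + 3 − 15 − 0)/2 = 4/2 = 2.
(Structurally: 0 ring(s) + 2 π bond(s) = 2.)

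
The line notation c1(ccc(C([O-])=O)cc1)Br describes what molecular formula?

Heavy atoms from the SMILES: 1 Br, 7 C, 2 O.
Implicit hydrogens by atom environment:
  4 × C (aromatic): 1 H each → 4
  2 × C (aromatic): no H
  1 × Br: no H
  1 × C: no H
  1 × O: no H
  1 × O (charge -1): no H
  Total hydrogens = 4.
Net charge -1.
Molecular formula: C7H4BrO2-

C7H4BrO2-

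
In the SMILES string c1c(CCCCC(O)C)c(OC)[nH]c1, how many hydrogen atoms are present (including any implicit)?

Hydrogens are implicit in SMILES; fill each atom to its normal valence:
  4 × C: 2 H each → 8
  2 × C: 3 H each → 6
  2 × C (aromatic): 1 H each → 2
  2 × C (aromatic): no H
  1 × C: 1 H
  1 × N (aromatic): 1 H
  1 × O: 1 H
  1 × O: no H
  Total hydrogens = 19.

19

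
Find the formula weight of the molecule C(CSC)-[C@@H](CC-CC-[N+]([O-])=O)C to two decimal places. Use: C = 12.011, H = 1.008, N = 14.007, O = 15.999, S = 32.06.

Molecular formula: C9H19NO2S.
M = 9×12.011 + 19×1.008 + 1×14.007 + 2×15.999 + 1×32.06 = 205.32 g/mol.

205.32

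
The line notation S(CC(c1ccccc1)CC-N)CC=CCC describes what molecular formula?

Heavy atoms from the SMILES: 15 C, 1 N, 1 S.
Implicit hydrogens by atom environment:
  5 × C: 2 H each → 10
  5 × C (aromatic): 1 H each → 5
  3 × C: 1 H each → 3
  1 × C: 3 H
  1 × C (aromatic): no H
  1 × N: 2 H
  1 × S: no H
  Total hydrogens = 23.
Molecular formula: C15H23NS

C15H23NS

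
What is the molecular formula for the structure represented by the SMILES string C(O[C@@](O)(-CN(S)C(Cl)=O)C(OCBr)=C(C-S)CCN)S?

Heavy atoms from the SMILES: 1 Br, 10 C, 1 Cl, 2 N, 4 O, 3 S.
Implicit hydrogens by atom environment:
  6 × C: 2 H each → 12
  4 × C: no H
  3 × O: no H
  3 × S: 1 H each → 3
  1 × Br: no H
  1 × Cl: no H
  1 × N: 2 H
  1 × N: no H
  1 × O: 1 H
  Total hydrogens = 18.
Molecular formula: C10H18BrClN2O4S3

C10H18BrClN2O4S3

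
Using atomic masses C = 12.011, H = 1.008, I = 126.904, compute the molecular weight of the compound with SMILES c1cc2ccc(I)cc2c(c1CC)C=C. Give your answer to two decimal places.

308.16

Molecular formula: C14H13I.
M = 14×12.011 + 13×1.008 + 1×126.904 = 308.16 g/mol.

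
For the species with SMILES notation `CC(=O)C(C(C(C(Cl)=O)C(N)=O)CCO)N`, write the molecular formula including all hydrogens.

C9H15ClN2O4

Heavy atoms from the SMILES: 9 C, 1 Cl, 2 N, 4 O.
Implicit hydrogens by atom environment:
  3 × C: 1 H each → 3
  3 × C: no H
  3 × O: no H
  2 × C: 2 H each → 4
  2 × N: 2 H each → 4
  1 × C: 3 H
  1 × Cl: no H
  1 × O: 1 H
  Total hydrogens = 15.
Molecular formula: C9H15ClN2O4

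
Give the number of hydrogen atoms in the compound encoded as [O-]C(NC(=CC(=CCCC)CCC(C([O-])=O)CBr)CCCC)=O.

Hydrogens are implicit in SMILES; fill each atom to its normal valence:
  8 × C: 2 H each → 16
  4 × C: no H
  3 × C: 1 H each → 3
  2 × C: 3 H each → 6
  2 × O: no H
  2 × O (charge -1): no H
  1 × Br: no H
  1 × N: 1 H
  Total hydrogens = 26.

26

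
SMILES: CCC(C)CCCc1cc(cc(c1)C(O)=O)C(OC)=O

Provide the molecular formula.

C16H22O4

Heavy atoms from the SMILES: 16 C, 4 O.
Implicit hydrogens by atom environment:
  4 × C: 2 H each → 8
  3 × C: 3 H each → 9
  3 × C (aromatic): 1 H each → 3
  3 × C (aromatic): no H
  3 × O: no H
  2 × C: no H
  1 × C: 1 H
  1 × O: 1 H
  Total hydrogens = 22.
Molecular formula: C16H22O4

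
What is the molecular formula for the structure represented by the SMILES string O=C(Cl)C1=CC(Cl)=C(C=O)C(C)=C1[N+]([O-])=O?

Heavy atoms from the SMILES: 9 C, 2 Cl, 1 N, 4 O.
Implicit hydrogens by atom environment:
  5 × C (aromatic): no H
  3 × O: no H
  2 × Cl: no H
  1 × C: 3 H
  1 × C (aromatic): 1 H
  1 × C: 1 H
  1 × C: no H
  1 × N (charge +1): no H
  1 × O (charge -1): no H
  Total hydrogens = 5.
Molecular formula: C9H5Cl2NO4

C9H5Cl2NO4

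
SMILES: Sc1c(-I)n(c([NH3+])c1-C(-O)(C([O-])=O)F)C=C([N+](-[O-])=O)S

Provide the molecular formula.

Heavy atoms from the SMILES: 8 C, 1 F, 1 I, 3 N, 5 O, 2 S.
Implicit hydrogens by atom environment:
  4 × C (aromatic): no H
  3 × C: no H
  2 × O: no H
  2 × O (charge -1): no H
  2 × S: 1 H each → 2
  1 × C: 1 H
  1 × F: no H
  1 × I: no H
  1 × N (charge +1): 3 H
  1 × N (aromatic): no H
  1 × N (charge +1): no H
  1 × O: 1 H
  Total hydrogens = 7.
Molecular formula: C8H7FIN3O5S2

C8H7FIN3O5S2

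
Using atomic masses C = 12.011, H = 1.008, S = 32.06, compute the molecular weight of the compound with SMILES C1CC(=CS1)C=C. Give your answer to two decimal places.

112.19

Molecular formula: C6H8S.
M = 6×12.011 + 8×1.008 + 1×32.06 = 112.19 g/mol.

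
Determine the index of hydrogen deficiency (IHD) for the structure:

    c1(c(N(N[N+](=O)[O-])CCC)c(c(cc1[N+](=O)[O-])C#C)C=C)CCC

9

Molecular formula from the SMILES: C16H20N4O4.
DoU = (2C + 2 + N − H − X)/2 = (2·16 + 2 + 4 − 20 − 0)/2 = 18/2 = 9.
(Structurally: 1 ring(s) + 8 π bond(s) = 9.)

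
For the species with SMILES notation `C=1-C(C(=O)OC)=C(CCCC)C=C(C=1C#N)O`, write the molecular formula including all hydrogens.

C13H15NO3

Heavy atoms from the SMILES: 13 C, 1 N, 3 O.
Implicit hydrogens by atom environment:
  4 × C (aromatic): no H
  3 × C: 2 H each → 6
  2 × C: 3 H each → 6
  2 × C (aromatic): 1 H each → 2
  2 × C: no H
  2 × O: no H
  1 × N: no H
  1 × O: 1 H
  Total hydrogens = 15.
Molecular formula: C13H15NO3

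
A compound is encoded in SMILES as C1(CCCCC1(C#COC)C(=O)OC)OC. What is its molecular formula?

C12H18O4

Heavy atoms from the SMILES: 12 C, 4 O.
Implicit hydrogens by atom environment:
  4 × C: 2 H each → 8
  4 × C: no H
  4 × O: no H
  3 × C: 3 H each → 9
  1 × C: 1 H
  Total hydrogens = 18.
Molecular formula: C12H18O4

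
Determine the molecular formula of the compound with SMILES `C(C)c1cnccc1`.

C7H9N

Heavy atoms from the SMILES: 7 C, 1 N.
Implicit hydrogens by atom environment:
  4 × C (aromatic): 1 H each → 4
  1 × C: 3 H
  1 × C: 2 H
  1 × C (aromatic): no H
  1 × N (aromatic): no H
  Total hydrogens = 9.
Molecular formula: C7H9N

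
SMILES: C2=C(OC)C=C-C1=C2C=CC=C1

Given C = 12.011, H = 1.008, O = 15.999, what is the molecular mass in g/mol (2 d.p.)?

Molecular formula: C11H10O.
M = 11×12.011 + 10×1.008 + 1×15.999 = 158.20 g/mol.

158.20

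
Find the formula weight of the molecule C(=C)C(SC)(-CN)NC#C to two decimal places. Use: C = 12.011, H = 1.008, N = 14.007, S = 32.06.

156.25

Molecular formula: C7H12N2S.
M = 7×12.011 + 12×1.008 + 2×14.007 + 1×32.06 = 156.25 g/mol.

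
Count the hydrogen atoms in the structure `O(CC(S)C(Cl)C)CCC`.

15

Hydrogens are implicit in SMILES; fill each atom to its normal valence:
  3 × C: 2 H each → 6
  2 × C: 3 H each → 6
  2 × C: 1 H each → 2
  1 × Cl: no H
  1 × O: no H
  1 × S: 1 H
  Total hydrogens = 15.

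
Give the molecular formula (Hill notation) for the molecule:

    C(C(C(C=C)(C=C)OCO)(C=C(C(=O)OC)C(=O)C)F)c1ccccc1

C20H23FO5

Heavy atoms from the SMILES: 20 C, 1 F, 5 O.
Implicit hydrogens by atom environment:
  5 × C (aromatic): 1 H each → 5
  5 × C: no H
  4 × C: 2 H each → 8
  4 × O: no H
  3 × C: 1 H each → 3
  2 × C: 3 H each → 6
  1 × C (aromatic): no H
  1 × F: no H
  1 × O: 1 H
  Total hydrogens = 23.
Molecular formula: C20H23FO5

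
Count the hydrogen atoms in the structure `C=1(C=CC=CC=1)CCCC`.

14

Hydrogens are implicit in SMILES; fill each atom to its normal valence:
  5 × C (aromatic): 1 H each → 5
  3 × C: 2 H each → 6
  1 × C: 3 H
  1 × C (aromatic): no H
  Total hydrogens = 14.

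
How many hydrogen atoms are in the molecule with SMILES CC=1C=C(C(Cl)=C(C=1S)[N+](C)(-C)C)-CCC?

21

Hydrogens are implicit in SMILES; fill each atom to its normal valence:
  5 × C: 3 H each → 15
  5 × C (aromatic): no H
  2 × C: 2 H each → 4
  1 × C (aromatic): 1 H
  1 × Cl: no H
  1 × N (charge +1): no H
  1 × S: 1 H
  Total hydrogens = 21.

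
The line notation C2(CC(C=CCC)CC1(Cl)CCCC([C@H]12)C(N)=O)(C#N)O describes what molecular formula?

Heavy atoms from the SMILES: 16 C, 1 Cl, 2 N, 2 O.
Implicit hydrogens by atom environment:
  6 × C: 2 H each → 12
  5 × C: 1 H each → 5
  4 × C: no H
  1 × C: 3 H
  1 × Cl: no H
  1 × N: 2 H
  1 × N: no H
  1 × O: 1 H
  1 × O: no H
  Total hydrogens = 23.
Molecular formula: C16H23ClN2O2

C16H23ClN2O2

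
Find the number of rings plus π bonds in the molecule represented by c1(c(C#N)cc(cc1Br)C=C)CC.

Molecular formula from the SMILES: C11H10BrN.
DoU = (2C + 2 + N − H − X)/2 = (2·11 + 2 + 1 − 10 − 1)/2 = 14/2 = 7.
(Structurally: 1 ring(s) + 6 π bond(s) = 7.)

7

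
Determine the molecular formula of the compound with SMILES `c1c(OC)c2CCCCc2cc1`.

C11H14O

Heavy atoms from the SMILES: 11 C, 1 O.
Implicit hydrogens by atom environment:
  4 × C: 2 H each → 8
  3 × C (aromatic): 1 H each → 3
  3 × C (aromatic): no H
  1 × C: 3 H
  1 × O: no H
  Total hydrogens = 14.
Molecular formula: C11H14O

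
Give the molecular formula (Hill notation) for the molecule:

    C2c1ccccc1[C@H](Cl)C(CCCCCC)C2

Heavy atoms from the SMILES: 16 C, 1 Cl.
Implicit hydrogens by atom environment:
  7 × C: 2 H each → 14
  4 × C (aromatic): 1 H each → 4
  2 × C: 1 H each → 2
  2 × C (aromatic): no H
  1 × C: 3 H
  1 × Cl: no H
  Total hydrogens = 23.
Molecular formula: C16H23Cl

C16H23Cl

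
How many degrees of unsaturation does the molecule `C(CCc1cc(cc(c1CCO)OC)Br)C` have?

4

Molecular formula from the SMILES: C13H19BrO2.
DoU = (2C + 2 + N − H − X)/2 = (2·13 + 2 + 0 − 19 − 1)/2 = 8/2 = 4.
(Structurally: 1 ring(s) + 3 π bond(s) = 4.)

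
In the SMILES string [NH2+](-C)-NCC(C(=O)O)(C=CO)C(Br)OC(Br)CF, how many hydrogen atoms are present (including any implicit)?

16

Hydrogens are implicit in SMILES; fill each atom to its normal valence:
  4 × C: 1 H each → 4
  2 × Br: no H
  2 × C: 2 H each → 4
  2 × C: no H
  2 × O: 1 H each → 2
  2 × O: no H
  1 × C: 3 H
  1 × F: no H
  1 × N (charge +1): 2 H
  1 × N: 1 H
  Total hydrogens = 16.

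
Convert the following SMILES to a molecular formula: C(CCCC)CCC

Heavy atoms from the SMILES: 8 C.
Implicit hydrogens by atom environment:
  6 × C: 2 H each → 12
  2 × C: 3 H each → 6
  Total hydrogens = 18.
Molecular formula: C8H18

C8H18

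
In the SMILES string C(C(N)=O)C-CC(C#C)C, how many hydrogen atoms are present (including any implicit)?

Hydrogens are implicit in SMILES; fill each atom to its normal valence:
  3 × C: 2 H each → 6
  2 × C: 1 H each → 2
  2 × C: no H
  1 × C: 3 H
  1 × N: 2 H
  1 × O: no H
  Total hydrogens = 13.

13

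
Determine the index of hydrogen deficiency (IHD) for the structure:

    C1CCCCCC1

1

Molecular formula from the SMILES: C7H14.
DoU = (2C + 2 + N − H − X)/2 = (2·7 + 2 + 0 − 14 − 0)/2 = 2/2 = 1.
(Structurally: 1 ring(s) + 0 π bond(s) = 1.)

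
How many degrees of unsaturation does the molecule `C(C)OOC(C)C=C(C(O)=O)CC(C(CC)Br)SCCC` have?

2

Molecular formula from the SMILES: C15H27BrO4S.
DoU = (2C + 2 + N − H − X)/2 = (2·15 + 2 + 0 − 27 − 1)/2 = 4/2 = 2.
(Structurally: 0 ring(s) + 2 π bond(s) = 2.)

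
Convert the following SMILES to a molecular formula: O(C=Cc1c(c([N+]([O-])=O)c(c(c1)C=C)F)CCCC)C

C15H18FNO3

Heavy atoms from the SMILES: 15 C, 1 F, 1 N, 3 O.
Implicit hydrogens by atom environment:
  5 × C (aromatic): no H
  4 × C: 2 H each → 8
  3 × C: 1 H each → 3
  2 × C: 3 H each → 6
  2 × O: no H
  1 × C (aromatic): 1 H
  1 × F: no H
  1 × N (charge +1): no H
  1 × O (charge -1): no H
  Total hydrogens = 18.
Molecular formula: C15H18FNO3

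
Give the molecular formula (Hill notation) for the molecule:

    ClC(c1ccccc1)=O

Heavy atoms from the SMILES: 7 C, 1 Cl, 1 O.
Implicit hydrogens by atom environment:
  5 × C (aromatic): 1 H each → 5
  1 × C (aromatic): no H
  1 × C: no H
  1 × Cl: no H
  1 × O: no H
  Total hydrogens = 5.
Molecular formula: C7H5ClO

C7H5ClO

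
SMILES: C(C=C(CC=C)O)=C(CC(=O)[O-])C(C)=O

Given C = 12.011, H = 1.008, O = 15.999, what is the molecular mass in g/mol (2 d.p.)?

209.22

Molecular formula: C11H13O4-.
M = 11×12.011 + 13×1.008 + 4×15.999 = 209.22 g/mol.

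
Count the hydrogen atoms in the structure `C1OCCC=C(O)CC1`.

Hydrogens are implicit in SMILES; fill each atom to its normal valence:
  5 × C: 2 H each → 10
  1 × C: 1 H
  1 × C: no H
  1 × O: 1 H
  1 × O: no H
  Total hydrogens = 12.

12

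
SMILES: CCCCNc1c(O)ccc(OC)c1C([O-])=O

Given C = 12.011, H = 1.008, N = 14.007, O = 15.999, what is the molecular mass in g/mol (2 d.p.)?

238.26

Molecular formula: C12H16NO4-.
M = 12×12.011 + 16×1.008 + 1×14.007 + 4×15.999 = 238.26 g/mol.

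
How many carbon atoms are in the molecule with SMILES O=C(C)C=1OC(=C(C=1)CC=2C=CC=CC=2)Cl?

13

The symbol for carbon appears 13 times in the SMILES. (Cl is a single chlorine, not C + l.)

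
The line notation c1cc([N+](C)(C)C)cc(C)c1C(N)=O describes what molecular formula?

C11H17N2O+

Heavy atoms from the SMILES: 11 C, 2 N, 1 O.
Implicit hydrogens by atom environment:
  4 × C: 3 H each → 12
  3 × C (aromatic): 1 H each → 3
  3 × C (aromatic): no H
  1 × C: no H
  1 × N: 2 H
  1 × N (charge +1): no H
  1 × O: no H
  Total hydrogens = 17.
Net charge +1.
Molecular formula: C11H17N2O+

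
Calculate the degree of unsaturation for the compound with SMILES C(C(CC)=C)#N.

3

Molecular formula from the SMILES: C5H7N.
DoU = (2C + 2 + N − H − X)/2 = (2·5 + 2 + 1 − 7 − 0)/2 = 6/2 = 3.
(Structurally: 0 ring(s) + 3 π bond(s) = 3.)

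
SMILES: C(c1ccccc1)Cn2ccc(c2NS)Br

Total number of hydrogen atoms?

Hydrogens are implicit in SMILES; fill each atom to its normal valence:
  7 × C (aromatic): 1 H each → 7
  3 × C (aromatic): no H
  2 × C: 2 H each → 4
  1 × Br: no H
  1 × N: 1 H
  1 × N (aromatic): no H
  1 × S: 1 H
  Total hydrogens = 13.

13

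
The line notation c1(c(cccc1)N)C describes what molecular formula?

Heavy atoms from the SMILES: 7 C, 1 N.
Implicit hydrogens by atom environment:
  4 × C (aromatic): 1 H each → 4
  2 × C (aromatic): no H
  1 × C: 3 H
  1 × N: 2 H
  Total hydrogens = 9.
Molecular formula: C7H9N

C7H9N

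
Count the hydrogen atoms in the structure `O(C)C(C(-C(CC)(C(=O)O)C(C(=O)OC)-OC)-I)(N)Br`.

Hydrogens are implicit in SMILES; fill each atom to its normal valence:
  5 × O: no H
  4 × C: 3 H each → 12
  4 × C: no H
  2 × C: 1 H each → 2
  1 × Br: no H
  1 × C: 2 H
  1 × I: no H
  1 × N: 2 H
  1 × O: 1 H
  Total hydrogens = 19.

19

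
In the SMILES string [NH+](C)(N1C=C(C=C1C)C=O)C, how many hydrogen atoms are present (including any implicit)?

Hydrogens are implicit in SMILES; fill each atom to its normal valence:
  3 × C: 3 H each → 9
  2 × C (aromatic): 1 H each → 2
  2 × C (aromatic): no H
  1 × C: 1 H
  1 × N (charge +1): 1 H
  1 × N (aromatic): no H
  1 × O: no H
  Total hydrogens = 13.

13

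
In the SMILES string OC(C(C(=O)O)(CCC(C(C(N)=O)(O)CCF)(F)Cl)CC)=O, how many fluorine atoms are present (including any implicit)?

2

The symbol for fluorine appears 2 times in the SMILES.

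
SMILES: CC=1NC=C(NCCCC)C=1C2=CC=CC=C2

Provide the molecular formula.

C15H20N2

Heavy atoms from the SMILES: 15 C, 2 N.
Implicit hydrogens by atom environment:
  6 × C (aromatic): 1 H each → 6
  4 × C (aromatic): no H
  3 × C: 2 H each → 6
  2 × C: 3 H each → 6
  1 × N (aromatic): 1 H
  1 × N: 1 H
  Total hydrogens = 20.
Molecular formula: C15H20N2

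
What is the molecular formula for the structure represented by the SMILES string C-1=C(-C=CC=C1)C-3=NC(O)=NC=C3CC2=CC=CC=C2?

Heavy atoms from the SMILES: 17 C, 2 N, 1 O.
Implicit hydrogens by atom environment:
  11 × C (aromatic): 1 H each → 11
  5 × C (aromatic): no H
  2 × N (aromatic): no H
  1 × C: 2 H
  1 × O: 1 H
  Total hydrogens = 14.
Molecular formula: C17H14N2O

C17H14N2O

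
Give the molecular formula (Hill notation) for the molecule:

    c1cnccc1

Heavy atoms from the SMILES: 5 C, 1 N.
Implicit hydrogens by atom environment:
  5 × C (aromatic): 1 H each → 5
  1 × N (aromatic): no H
  Total hydrogens = 5.
Molecular formula: C5H5N

C5H5N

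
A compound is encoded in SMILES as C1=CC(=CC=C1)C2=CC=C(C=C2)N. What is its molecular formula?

Heavy atoms from the SMILES: 12 C, 1 N.
Implicit hydrogens by atom environment:
  9 × C (aromatic): 1 H each → 9
  3 × C (aromatic): no H
  1 × N: 2 H
  Total hydrogens = 11.
Molecular formula: C12H11N

C12H11N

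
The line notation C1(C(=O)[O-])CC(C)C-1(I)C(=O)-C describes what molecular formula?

C8H10IO3-

Heavy atoms from the SMILES: 8 C, 1 I, 3 O.
Implicit hydrogens by atom environment:
  3 × C: no H
  2 × C: 3 H each → 6
  2 × C: 1 H each → 2
  2 × O: no H
  1 × C: 2 H
  1 × I: no H
  1 × O (charge -1): no H
  Total hydrogens = 10.
Net charge -1.
Molecular formula: C8H10IO3-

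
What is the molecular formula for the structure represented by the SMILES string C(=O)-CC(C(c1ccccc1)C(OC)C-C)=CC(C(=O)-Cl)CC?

C19H25ClO3

Heavy atoms from the SMILES: 19 C, 1 Cl, 3 O.
Implicit hydrogens by atom environment:
  5 × C: 1 H each → 5
  5 × C (aromatic): 1 H each → 5
  3 × C: 3 H each → 9
  3 × C: 2 H each → 6
  3 × O: no H
  2 × C: no H
  1 × C (aromatic): no H
  1 × Cl: no H
  Total hydrogens = 25.
Molecular formula: C19H25ClO3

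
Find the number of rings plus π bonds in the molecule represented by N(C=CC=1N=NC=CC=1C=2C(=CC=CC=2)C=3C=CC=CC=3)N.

Molecular formula from the SMILES: C18H16N4.
DoU = (2C + 2 + N − H − X)/2 = (2·18 + 2 + 4 − 16 − 0)/2 = 26/2 = 13.
(Structurally: 3 ring(s) + 10 π bond(s) = 13.)

13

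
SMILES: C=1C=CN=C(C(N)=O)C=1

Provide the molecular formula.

Heavy atoms from the SMILES: 6 C, 2 N, 1 O.
Implicit hydrogens by atom environment:
  4 × C (aromatic): 1 H each → 4
  1 × C (aromatic): no H
  1 × C: no H
  1 × N: 2 H
  1 × N (aromatic): no H
  1 × O: no H
  Total hydrogens = 6.
Molecular formula: C6H6N2O

C6H6N2O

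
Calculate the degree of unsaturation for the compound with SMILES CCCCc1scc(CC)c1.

Molecular formula from the SMILES: C10H16S.
DoU = (2C + 2 + N − H − X)/2 = (2·10 + 2 + 0 − 16 − 0)/2 = 6/2 = 3.
(Structurally: 1 ring(s) + 2 π bond(s) = 3.)

3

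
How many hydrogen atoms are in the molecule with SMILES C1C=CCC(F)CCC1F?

Hydrogens are implicit in SMILES; fill each atom to its normal valence:
  4 × C: 2 H each → 8
  4 × C: 1 H each → 4
  2 × F: no H
  Total hydrogens = 12.

12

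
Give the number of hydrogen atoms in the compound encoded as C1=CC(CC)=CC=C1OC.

Hydrogens are implicit in SMILES; fill each atom to its normal valence:
  4 × C (aromatic): 1 H each → 4
  2 × C: 3 H each → 6
  2 × C (aromatic): no H
  1 × C: 2 H
  1 × O: no H
  Total hydrogens = 12.

12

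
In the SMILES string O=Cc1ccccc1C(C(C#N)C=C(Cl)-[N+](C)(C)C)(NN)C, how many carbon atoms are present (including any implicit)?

The symbol for carbon appears 16 times in the SMILES. Lowercase c denotes aromatic carbon and counts toward C.

16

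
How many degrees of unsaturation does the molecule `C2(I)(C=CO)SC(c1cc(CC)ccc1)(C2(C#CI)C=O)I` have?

Molecular formula from the SMILES: C16H13I3O2S.
DoU = (2C + 2 + N − H − X)/2 = (2·16 + 2 + 0 − 13 − 3)/2 = 18/2 = 9.
(Structurally: 2 ring(s) + 7 π bond(s) = 9.)

9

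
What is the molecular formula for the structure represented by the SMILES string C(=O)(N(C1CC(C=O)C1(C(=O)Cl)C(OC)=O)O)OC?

Heavy atoms from the SMILES: 10 C, 1 Cl, 1 N, 7 O.
Implicit hydrogens by atom environment:
  6 × O: no H
  4 × C: no H
  3 × C: 1 H each → 3
  2 × C: 3 H each → 6
  1 × C: 2 H
  1 × Cl: no H
  1 × N: no H
  1 × O: 1 H
  Total hydrogens = 12.
Molecular formula: C10H12ClNO7

C10H12ClNO7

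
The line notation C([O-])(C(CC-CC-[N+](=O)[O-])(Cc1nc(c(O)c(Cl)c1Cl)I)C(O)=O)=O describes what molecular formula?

Heavy atoms from the SMILES: 13 C, 2 Cl, 1 I, 2 N, 7 O.
Implicit hydrogens by atom environment:
  5 × C: 2 H each → 10
  5 × C (aromatic): no H
  3 × C: no H
  3 × O: no H
  2 × Cl: no H
  2 × O: 1 H each → 2
  2 × O (charge -1): no H
  1 × I: no H
  1 × N (aromatic): no H
  1 × N (charge +1): no H
  Total hydrogens = 12.
Net charge -1.
Molecular formula: C13H12Cl2IN2O7-

C13H12Cl2IN2O7-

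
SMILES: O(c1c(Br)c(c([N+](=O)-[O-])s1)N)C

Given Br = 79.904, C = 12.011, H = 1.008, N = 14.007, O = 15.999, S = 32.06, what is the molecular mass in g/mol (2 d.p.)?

Molecular formula: C5H5BrN2O3S.
M = 1×79.904 + 5×12.011 + 5×1.008 + 2×14.007 + 3×15.999 + 1×32.06 = 253.07 g/mol.

253.07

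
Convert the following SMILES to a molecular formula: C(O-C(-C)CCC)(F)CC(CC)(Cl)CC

Heavy atoms from the SMILES: 12 C, 1 Cl, 1 F, 1 O.
Implicit hydrogens by atom environment:
  5 × C: 2 H each → 10
  4 × C: 3 H each → 12
  2 × C: 1 H each → 2
  1 × C: no H
  1 × Cl: no H
  1 × F: no H
  1 × O: no H
  Total hydrogens = 24.
Molecular formula: C12H24ClFO

C12H24ClFO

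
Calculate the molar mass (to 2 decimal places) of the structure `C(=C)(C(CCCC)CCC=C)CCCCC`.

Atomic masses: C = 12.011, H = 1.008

Molecular formula: C16H30.
M = 16×12.011 + 30×1.008 = 222.42 g/mol.

222.42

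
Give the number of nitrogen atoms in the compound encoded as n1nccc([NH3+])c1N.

The symbol for nitrogen appears 4 times in the SMILES.

4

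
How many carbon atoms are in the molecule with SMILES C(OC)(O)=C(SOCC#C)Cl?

The symbol for carbon appears 6 times in the SMILES. (Cl is a single chlorine, not C + l.)

6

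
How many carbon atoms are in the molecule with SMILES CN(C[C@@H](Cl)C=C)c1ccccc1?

The symbol for carbon appears 11 times in the SMILES. Lowercase c denotes aromatic carbon and counts toward C.

11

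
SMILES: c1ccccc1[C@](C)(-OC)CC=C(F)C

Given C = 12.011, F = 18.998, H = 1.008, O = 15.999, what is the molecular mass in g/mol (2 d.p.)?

Molecular formula: C13H17FO.
M = 13×12.011 + 1×18.998 + 17×1.008 + 1×15.999 = 208.28 g/mol.

208.28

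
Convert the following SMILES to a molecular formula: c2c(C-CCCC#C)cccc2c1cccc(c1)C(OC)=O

Heavy atoms from the SMILES: 20 C, 2 O.
Implicit hydrogens by atom environment:
  8 × C (aromatic): 1 H each → 8
  4 × C: 2 H each → 8
  4 × C (aromatic): no H
  2 × C: no H
  2 × O: no H
  1 × C: 3 H
  1 × C: 1 H
  Total hydrogens = 20.
Molecular formula: C20H20O2

C20H20O2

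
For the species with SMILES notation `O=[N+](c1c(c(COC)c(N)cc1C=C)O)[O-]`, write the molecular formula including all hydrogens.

C10H12N2O4

Heavy atoms from the SMILES: 10 C, 2 N, 4 O.
Implicit hydrogens by atom environment:
  5 × C (aromatic): no H
  2 × C: 2 H each → 4
  2 × O: no H
  1 × C: 3 H
  1 × C (aromatic): 1 H
  1 × C: 1 H
  1 × N: 2 H
  1 × N (charge +1): no H
  1 × O: 1 H
  1 × O (charge -1): no H
  Total hydrogens = 12.
Molecular formula: C10H12N2O4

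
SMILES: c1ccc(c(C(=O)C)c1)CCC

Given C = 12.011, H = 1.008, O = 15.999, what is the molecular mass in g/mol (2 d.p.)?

Molecular formula: C11H14O.
M = 11×12.011 + 14×1.008 + 1×15.999 = 162.23 g/mol.

162.23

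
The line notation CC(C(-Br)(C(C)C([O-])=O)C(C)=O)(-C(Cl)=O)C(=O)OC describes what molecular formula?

C11H13BrClO6-

Heavy atoms from the SMILES: 1 Br, 11 C, 1 Cl, 6 O.
Implicit hydrogens by atom environment:
  6 × C: no H
  5 × O: no H
  4 × C: 3 H each → 12
  1 × Br: no H
  1 × C: 1 H
  1 × Cl: no H
  1 × O (charge -1): no H
  Total hydrogens = 13.
Net charge -1.
Molecular formula: C11H13BrClO6-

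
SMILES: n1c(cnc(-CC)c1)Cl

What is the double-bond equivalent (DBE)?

4

Molecular formula from the SMILES: C6H7ClN2.
DoU = (2C + 2 + N − H − X)/2 = (2·6 + 2 + 2 − 7 − 1)/2 = 8/2 = 4.
(Structurally: 1 ring(s) + 3 π bond(s) = 4.)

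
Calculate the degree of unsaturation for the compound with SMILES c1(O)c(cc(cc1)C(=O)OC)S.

Molecular formula from the SMILES: C8H8O3S.
DoU = (2C + 2 + N − H − X)/2 = (2·8 + 2 + 0 − 8 − 0)/2 = 10/2 = 5.
(Structurally: 1 ring(s) + 4 π bond(s) = 5.)

5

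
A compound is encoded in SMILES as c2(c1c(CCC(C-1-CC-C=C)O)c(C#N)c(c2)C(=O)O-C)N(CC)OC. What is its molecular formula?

C20H26N2O4

Heavy atoms from the SMILES: 20 C, 2 N, 4 O.
Implicit hydrogens by atom environment:
  6 × C: 2 H each → 12
  5 × C (aromatic): no H
  3 × C: 3 H each → 9
  3 × C: 1 H each → 3
  3 × O: no H
  2 × C: no H
  2 × N: no H
  1 × C (aromatic): 1 H
  1 × O: 1 H
  Total hydrogens = 26.
Molecular formula: C20H26N2O4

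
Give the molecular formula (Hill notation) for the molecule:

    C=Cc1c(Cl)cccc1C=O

C9H7ClO

Heavy atoms from the SMILES: 9 C, 1 Cl, 1 O.
Implicit hydrogens by atom environment:
  3 × C (aromatic): 1 H each → 3
  3 × C (aromatic): no H
  2 × C: 1 H each → 2
  1 × C: 2 H
  1 × Cl: no H
  1 × O: no H
  Total hydrogens = 7.
Molecular formula: C9H7ClO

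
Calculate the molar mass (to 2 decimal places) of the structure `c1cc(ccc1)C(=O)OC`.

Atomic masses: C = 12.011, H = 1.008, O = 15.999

Molecular formula: C8H8O2.
M = 8×12.011 + 8×1.008 + 2×15.999 = 136.15 g/mol.

136.15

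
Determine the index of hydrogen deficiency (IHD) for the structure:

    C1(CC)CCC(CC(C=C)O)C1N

Molecular formula from the SMILES: C11H21NO.
DoU = (2C + 2 + N − H − X)/2 = (2·11 + 2 + 1 − 21 − 0)/2 = 4/2 = 2.
(Structurally: 1 ring(s) + 1 π bond(s) = 2.)

2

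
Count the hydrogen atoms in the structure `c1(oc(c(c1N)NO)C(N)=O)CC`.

Hydrogens are implicit in SMILES; fill each atom to its normal valence:
  4 × C (aromatic): no H
  2 × N: 2 H each → 4
  1 × C: 3 H
  1 × C: 2 H
  1 × C: no H
  1 × N: 1 H
  1 × O: 1 H
  1 × O (aromatic): no H
  1 × O: no H
  Total hydrogens = 11.

11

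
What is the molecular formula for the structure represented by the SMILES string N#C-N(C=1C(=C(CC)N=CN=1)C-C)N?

C9H13N5

Heavy atoms from the SMILES: 9 C, 5 N.
Implicit hydrogens by atom environment:
  3 × C (aromatic): no H
  2 × C: 3 H each → 6
  2 × C: 2 H each → 4
  2 × N (aromatic): no H
  2 × N: no H
  1 × C (aromatic): 1 H
  1 × C: no H
  1 × N: 2 H
  Total hydrogens = 13.
Molecular formula: C9H13N5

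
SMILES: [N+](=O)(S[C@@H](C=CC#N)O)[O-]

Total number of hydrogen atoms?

Hydrogens are implicit in SMILES; fill each atom to its normal valence:
  3 × C: 1 H each → 3
  1 × C: no H
  1 × N: no H
  1 × N (charge +1): no H
  1 × O: 1 H
  1 × O: no H
  1 × O (charge -1): no H
  1 × S: no H
  Total hydrogens = 4.

4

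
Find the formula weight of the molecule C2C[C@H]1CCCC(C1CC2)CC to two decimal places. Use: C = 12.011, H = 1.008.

166.31

Molecular formula: C12H22.
M = 12×12.011 + 22×1.008 = 166.31 g/mol.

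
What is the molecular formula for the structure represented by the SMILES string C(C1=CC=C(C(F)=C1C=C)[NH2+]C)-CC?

C12H17FN+

Heavy atoms from the SMILES: 12 C, 1 F, 1 N.
Implicit hydrogens by atom environment:
  4 × C (aromatic): no H
  3 × C: 2 H each → 6
  2 × C: 3 H each → 6
  2 × C (aromatic): 1 H each → 2
  1 × C: 1 H
  1 × F: no H
  1 × N (charge +1): 2 H
  Total hydrogens = 17.
Net charge +1.
Molecular formula: C12H17FN+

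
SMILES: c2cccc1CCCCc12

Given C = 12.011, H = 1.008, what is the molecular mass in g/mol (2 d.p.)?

132.21

Molecular formula: C10H12.
M = 10×12.011 + 12×1.008 = 132.21 g/mol.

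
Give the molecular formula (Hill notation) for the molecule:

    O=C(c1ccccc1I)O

Heavy atoms from the SMILES: 7 C, 1 I, 2 O.
Implicit hydrogens by atom environment:
  4 × C (aromatic): 1 H each → 4
  2 × C (aromatic): no H
  1 × C: no H
  1 × I: no H
  1 × O: 1 H
  1 × O: no H
  Total hydrogens = 5.
Molecular formula: C7H5IO2

C7H5IO2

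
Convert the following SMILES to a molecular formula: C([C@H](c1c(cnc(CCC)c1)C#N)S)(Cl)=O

C11H11ClN2OS

Heavy atoms from the SMILES: 11 C, 1 Cl, 2 N, 1 O, 1 S.
Implicit hydrogens by atom environment:
  3 × C (aromatic): no H
  2 × C: 2 H each → 4
  2 × C (aromatic): 1 H each → 2
  2 × C: no H
  1 × C: 3 H
  1 × C: 1 H
  1 × Cl: no H
  1 × N (aromatic): no H
  1 × N: no H
  1 × O: no H
  1 × S: 1 H
  Total hydrogens = 11.
Molecular formula: C11H11ClN2OS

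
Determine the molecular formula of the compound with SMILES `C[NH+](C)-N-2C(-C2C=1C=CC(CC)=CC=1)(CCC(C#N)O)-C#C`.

Heavy atoms from the SMILES: 18 C, 3 N, 1 O.
Implicit hydrogens by atom environment:
  4 × C (aromatic): 1 H each → 4
  3 × C: 3 H each → 9
  3 × C: 2 H each → 6
  3 × C: 1 H each → 3
  3 × C: no H
  2 × C (aromatic): no H
  2 × N: no H
  1 × N (charge +1): 1 H
  1 × O: 1 H
  Total hydrogens = 24.
Net charge +1.
Molecular formula: C18H24N3O+

C18H24N3O+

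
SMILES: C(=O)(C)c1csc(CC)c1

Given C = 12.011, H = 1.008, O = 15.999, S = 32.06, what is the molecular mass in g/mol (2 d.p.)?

Molecular formula: C8H10OS.
M = 8×12.011 + 10×1.008 + 1×15.999 + 1×32.06 = 154.23 g/mol.

154.23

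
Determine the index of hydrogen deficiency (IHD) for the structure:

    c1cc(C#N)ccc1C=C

Molecular formula from the SMILES: C9H7N.
DoU = (2C + 2 + N − H − X)/2 = (2·9 + 2 + 1 − 7 − 0)/2 = 14/2 = 7.
(Structurally: 1 ring(s) + 6 π bond(s) = 7.)

7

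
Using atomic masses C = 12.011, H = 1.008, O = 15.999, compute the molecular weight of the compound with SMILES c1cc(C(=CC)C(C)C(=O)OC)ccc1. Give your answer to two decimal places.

204.27

Molecular formula: C13H16O2.
M = 13×12.011 + 16×1.008 + 2×15.999 = 204.27 g/mol.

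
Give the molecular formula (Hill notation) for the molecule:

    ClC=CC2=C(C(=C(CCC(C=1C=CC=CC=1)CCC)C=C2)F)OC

Heavy atoms from the SMILES: 21 C, 1 Cl, 1 F, 1 O.
Implicit hydrogens by atom environment:
  7 × C (aromatic): 1 H each → 7
  5 × C (aromatic): no H
  4 × C: 2 H each → 8
  3 × C: 1 H each → 3
  2 × C: 3 H each → 6
  1 × Cl: no H
  1 × F: no H
  1 × O: no H
  Total hydrogens = 24.
Molecular formula: C21H24ClFO

C21H24ClFO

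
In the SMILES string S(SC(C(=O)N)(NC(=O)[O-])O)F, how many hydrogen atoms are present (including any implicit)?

4

Hydrogens are implicit in SMILES; fill each atom to its normal valence:
  3 × C: no H
  2 × O: no H
  2 × S: no H
  1 × F: no H
  1 × N: 2 H
  1 × N: 1 H
  1 × O: 1 H
  1 × O (charge -1): no H
  Total hydrogens = 4.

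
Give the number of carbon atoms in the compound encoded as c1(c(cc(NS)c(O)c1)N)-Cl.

The symbol for carbon appears 6 times in the SMILES. Lowercase c denotes aromatic carbon and counts toward C.

6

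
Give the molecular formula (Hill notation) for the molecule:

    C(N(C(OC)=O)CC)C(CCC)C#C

C11H19NO2

Heavy atoms from the SMILES: 11 C, 1 N, 2 O.
Implicit hydrogens by atom environment:
  4 × C: 2 H each → 8
  3 × C: 3 H each → 9
  2 × C: 1 H each → 2
  2 × C: no H
  2 × O: no H
  1 × N: no H
  Total hydrogens = 19.
Molecular formula: C11H19NO2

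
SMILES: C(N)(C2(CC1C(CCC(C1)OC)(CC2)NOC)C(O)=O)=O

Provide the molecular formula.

C14H24N2O5

Heavy atoms from the SMILES: 14 C, 2 N, 5 O.
Implicit hydrogens by atom environment:
  6 × C: 2 H each → 12
  4 × C: no H
  4 × O: no H
  2 × C: 3 H each → 6
  2 × C: 1 H each → 2
  1 × N: 2 H
  1 × N: 1 H
  1 × O: 1 H
  Total hydrogens = 24.
Molecular formula: C14H24N2O5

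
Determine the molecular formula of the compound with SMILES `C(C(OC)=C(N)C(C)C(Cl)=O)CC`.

C9H16ClNO2

Heavy atoms from the SMILES: 9 C, 1 Cl, 1 N, 2 O.
Implicit hydrogens by atom environment:
  3 × C: 3 H each → 9
  3 × C: no H
  2 × C: 2 H each → 4
  2 × O: no H
  1 × C: 1 H
  1 × Cl: no H
  1 × N: 2 H
  Total hydrogens = 16.
Molecular formula: C9H16ClNO2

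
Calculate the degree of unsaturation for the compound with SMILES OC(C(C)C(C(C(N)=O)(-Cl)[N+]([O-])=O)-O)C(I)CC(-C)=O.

3

Molecular formula from the SMILES: C10H16ClIN2O6.
DoU = (2C + 2 + N − H − X)/2 = (2·10 + 2 + 2 − 16 − 2)/2 = 6/2 = 3.
(Structurally: 0 ring(s) + 3 π bond(s) = 3.)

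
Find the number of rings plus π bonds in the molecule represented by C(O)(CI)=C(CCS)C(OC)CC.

1

Molecular formula from the SMILES: C9H17IO2S.
DoU = (2C + 2 + N − H − X)/2 = (2·9 + 2 + 0 − 17 − 1)/2 = 2/2 = 1.
(Structurally: 0 ring(s) + 1 π bond(s) = 1.)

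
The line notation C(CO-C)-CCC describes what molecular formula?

Heavy atoms from the SMILES: 6 C, 1 O.
Implicit hydrogens by atom environment:
  4 × C: 2 H each → 8
  2 × C: 3 H each → 6
  1 × O: no H
  Total hydrogens = 14.
Molecular formula: C6H14O

C6H14O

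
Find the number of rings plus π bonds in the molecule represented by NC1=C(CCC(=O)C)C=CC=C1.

Molecular formula from the SMILES: C10H13NO.
DoU = (2C + 2 + N − H − X)/2 = (2·10 + 2 + 1 − 13 − 0)/2 = 10/2 = 5.
(Structurally: 1 ring(s) + 4 π bond(s) = 5.)

5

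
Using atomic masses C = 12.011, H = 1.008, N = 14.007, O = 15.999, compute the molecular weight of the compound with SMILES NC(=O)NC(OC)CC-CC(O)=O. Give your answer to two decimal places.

Molecular formula: C7H14N2O4.
M = 7×12.011 + 14×1.008 + 2×14.007 + 4×15.999 = 190.20 g/mol.

190.20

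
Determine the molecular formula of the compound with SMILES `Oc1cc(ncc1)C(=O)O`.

C6H5NO3

Heavy atoms from the SMILES: 6 C, 1 N, 3 O.
Implicit hydrogens by atom environment:
  3 × C (aromatic): 1 H each → 3
  2 × C (aromatic): no H
  2 × O: 1 H each → 2
  1 × C: no H
  1 × N (aromatic): no H
  1 × O: no H
  Total hydrogens = 5.
Molecular formula: C6H5NO3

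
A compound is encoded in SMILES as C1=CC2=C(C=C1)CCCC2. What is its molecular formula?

Heavy atoms from the SMILES: 10 C.
Implicit hydrogens by atom environment:
  4 × C: 2 H each → 8
  4 × C (aromatic): 1 H each → 4
  2 × C (aromatic): no H
  Total hydrogens = 12.
Molecular formula: C10H12

C10H12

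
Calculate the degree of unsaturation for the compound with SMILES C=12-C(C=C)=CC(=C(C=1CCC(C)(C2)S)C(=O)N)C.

7

Molecular formula from the SMILES: C15H19NOS.
DoU = (2C + 2 + N − H − X)/2 = (2·15 + 2 + 1 − 19 − 0)/2 = 14/2 = 7.
(Structurally: 2 ring(s) + 5 π bond(s) = 7.)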